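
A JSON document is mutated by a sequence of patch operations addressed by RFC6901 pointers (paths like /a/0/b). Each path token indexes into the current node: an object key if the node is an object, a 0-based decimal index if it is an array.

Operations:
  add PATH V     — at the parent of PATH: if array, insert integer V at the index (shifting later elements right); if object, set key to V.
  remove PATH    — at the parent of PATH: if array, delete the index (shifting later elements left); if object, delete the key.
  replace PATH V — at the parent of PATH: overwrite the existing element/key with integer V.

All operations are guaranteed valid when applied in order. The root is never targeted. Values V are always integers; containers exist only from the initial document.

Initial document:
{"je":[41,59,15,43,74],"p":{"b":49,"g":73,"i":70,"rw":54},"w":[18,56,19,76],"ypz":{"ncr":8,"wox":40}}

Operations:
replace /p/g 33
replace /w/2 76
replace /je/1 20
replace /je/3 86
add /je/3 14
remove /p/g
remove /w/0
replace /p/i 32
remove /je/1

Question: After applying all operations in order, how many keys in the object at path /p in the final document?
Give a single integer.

After op 1 (replace /p/g 33): {"je":[41,59,15,43,74],"p":{"b":49,"g":33,"i":70,"rw":54},"w":[18,56,19,76],"ypz":{"ncr":8,"wox":40}}
After op 2 (replace /w/2 76): {"je":[41,59,15,43,74],"p":{"b":49,"g":33,"i":70,"rw":54},"w":[18,56,76,76],"ypz":{"ncr":8,"wox":40}}
After op 3 (replace /je/1 20): {"je":[41,20,15,43,74],"p":{"b":49,"g":33,"i":70,"rw":54},"w":[18,56,76,76],"ypz":{"ncr":8,"wox":40}}
After op 4 (replace /je/3 86): {"je":[41,20,15,86,74],"p":{"b":49,"g":33,"i":70,"rw":54},"w":[18,56,76,76],"ypz":{"ncr":8,"wox":40}}
After op 5 (add /je/3 14): {"je":[41,20,15,14,86,74],"p":{"b":49,"g":33,"i":70,"rw":54},"w":[18,56,76,76],"ypz":{"ncr":8,"wox":40}}
After op 6 (remove /p/g): {"je":[41,20,15,14,86,74],"p":{"b":49,"i":70,"rw":54},"w":[18,56,76,76],"ypz":{"ncr":8,"wox":40}}
After op 7 (remove /w/0): {"je":[41,20,15,14,86,74],"p":{"b":49,"i":70,"rw":54},"w":[56,76,76],"ypz":{"ncr":8,"wox":40}}
After op 8 (replace /p/i 32): {"je":[41,20,15,14,86,74],"p":{"b":49,"i":32,"rw":54},"w":[56,76,76],"ypz":{"ncr":8,"wox":40}}
After op 9 (remove /je/1): {"je":[41,15,14,86,74],"p":{"b":49,"i":32,"rw":54},"w":[56,76,76],"ypz":{"ncr":8,"wox":40}}
Size at path /p: 3

Answer: 3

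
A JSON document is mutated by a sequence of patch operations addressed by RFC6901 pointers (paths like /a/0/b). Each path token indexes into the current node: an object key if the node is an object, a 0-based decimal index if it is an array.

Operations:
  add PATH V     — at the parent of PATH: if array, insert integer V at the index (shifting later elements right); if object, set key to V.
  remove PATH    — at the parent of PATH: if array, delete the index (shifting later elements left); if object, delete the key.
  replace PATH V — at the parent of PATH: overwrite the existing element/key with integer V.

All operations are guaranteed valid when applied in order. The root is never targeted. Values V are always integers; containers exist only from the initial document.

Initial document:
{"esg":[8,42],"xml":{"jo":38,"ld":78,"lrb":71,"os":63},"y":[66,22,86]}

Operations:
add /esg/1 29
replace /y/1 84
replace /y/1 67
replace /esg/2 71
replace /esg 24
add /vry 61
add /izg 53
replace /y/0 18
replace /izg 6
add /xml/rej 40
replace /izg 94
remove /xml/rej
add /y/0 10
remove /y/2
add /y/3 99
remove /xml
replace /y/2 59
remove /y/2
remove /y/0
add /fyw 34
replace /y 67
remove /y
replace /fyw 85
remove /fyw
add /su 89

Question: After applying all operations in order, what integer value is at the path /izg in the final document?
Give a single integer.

Answer: 94

Derivation:
After op 1 (add /esg/1 29): {"esg":[8,29,42],"xml":{"jo":38,"ld":78,"lrb":71,"os":63},"y":[66,22,86]}
After op 2 (replace /y/1 84): {"esg":[8,29,42],"xml":{"jo":38,"ld":78,"lrb":71,"os":63},"y":[66,84,86]}
After op 3 (replace /y/1 67): {"esg":[8,29,42],"xml":{"jo":38,"ld":78,"lrb":71,"os":63},"y":[66,67,86]}
After op 4 (replace /esg/2 71): {"esg":[8,29,71],"xml":{"jo":38,"ld":78,"lrb":71,"os":63},"y":[66,67,86]}
After op 5 (replace /esg 24): {"esg":24,"xml":{"jo":38,"ld":78,"lrb":71,"os":63},"y":[66,67,86]}
After op 6 (add /vry 61): {"esg":24,"vry":61,"xml":{"jo":38,"ld":78,"lrb":71,"os":63},"y":[66,67,86]}
After op 7 (add /izg 53): {"esg":24,"izg":53,"vry":61,"xml":{"jo":38,"ld":78,"lrb":71,"os":63},"y":[66,67,86]}
After op 8 (replace /y/0 18): {"esg":24,"izg":53,"vry":61,"xml":{"jo":38,"ld":78,"lrb":71,"os":63},"y":[18,67,86]}
After op 9 (replace /izg 6): {"esg":24,"izg":6,"vry":61,"xml":{"jo":38,"ld":78,"lrb":71,"os":63},"y":[18,67,86]}
After op 10 (add /xml/rej 40): {"esg":24,"izg":6,"vry":61,"xml":{"jo":38,"ld":78,"lrb":71,"os":63,"rej":40},"y":[18,67,86]}
After op 11 (replace /izg 94): {"esg":24,"izg":94,"vry":61,"xml":{"jo":38,"ld":78,"lrb":71,"os":63,"rej":40},"y":[18,67,86]}
After op 12 (remove /xml/rej): {"esg":24,"izg":94,"vry":61,"xml":{"jo":38,"ld":78,"lrb":71,"os":63},"y":[18,67,86]}
After op 13 (add /y/0 10): {"esg":24,"izg":94,"vry":61,"xml":{"jo":38,"ld":78,"lrb":71,"os":63},"y":[10,18,67,86]}
After op 14 (remove /y/2): {"esg":24,"izg":94,"vry":61,"xml":{"jo":38,"ld":78,"lrb":71,"os":63},"y":[10,18,86]}
After op 15 (add /y/3 99): {"esg":24,"izg":94,"vry":61,"xml":{"jo":38,"ld":78,"lrb":71,"os":63},"y":[10,18,86,99]}
After op 16 (remove /xml): {"esg":24,"izg":94,"vry":61,"y":[10,18,86,99]}
After op 17 (replace /y/2 59): {"esg":24,"izg":94,"vry":61,"y":[10,18,59,99]}
After op 18 (remove /y/2): {"esg":24,"izg":94,"vry":61,"y":[10,18,99]}
After op 19 (remove /y/0): {"esg":24,"izg":94,"vry":61,"y":[18,99]}
After op 20 (add /fyw 34): {"esg":24,"fyw":34,"izg":94,"vry":61,"y":[18,99]}
After op 21 (replace /y 67): {"esg":24,"fyw":34,"izg":94,"vry":61,"y":67}
After op 22 (remove /y): {"esg":24,"fyw":34,"izg":94,"vry":61}
After op 23 (replace /fyw 85): {"esg":24,"fyw":85,"izg":94,"vry":61}
After op 24 (remove /fyw): {"esg":24,"izg":94,"vry":61}
After op 25 (add /su 89): {"esg":24,"izg":94,"su":89,"vry":61}
Value at /izg: 94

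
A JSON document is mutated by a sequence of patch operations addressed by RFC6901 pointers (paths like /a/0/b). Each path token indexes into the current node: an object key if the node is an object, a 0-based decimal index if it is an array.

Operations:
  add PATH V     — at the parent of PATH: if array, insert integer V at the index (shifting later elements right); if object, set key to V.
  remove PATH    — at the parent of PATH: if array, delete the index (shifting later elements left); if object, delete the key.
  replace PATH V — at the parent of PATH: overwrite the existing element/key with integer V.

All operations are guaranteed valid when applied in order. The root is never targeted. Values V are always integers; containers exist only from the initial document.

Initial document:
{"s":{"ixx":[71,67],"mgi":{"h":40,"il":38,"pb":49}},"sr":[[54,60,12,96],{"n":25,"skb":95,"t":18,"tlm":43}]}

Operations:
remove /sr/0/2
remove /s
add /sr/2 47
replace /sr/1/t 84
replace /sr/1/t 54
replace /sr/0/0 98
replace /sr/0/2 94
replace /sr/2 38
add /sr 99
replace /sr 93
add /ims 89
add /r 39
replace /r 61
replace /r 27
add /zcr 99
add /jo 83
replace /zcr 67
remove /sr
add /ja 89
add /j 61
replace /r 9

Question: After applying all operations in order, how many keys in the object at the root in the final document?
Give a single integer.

After op 1 (remove /sr/0/2): {"s":{"ixx":[71,67],"mgi":{"h":40,"il":38,"pb":49}},"sr":[[54,60,96],{"n":25,"skb":95,"t":18,"tlm":43}]}
After op 2 (remove /s): {"sr":[[54,60,96],{"n":25,"skb":95,"t":18,"tlm":43}]}
After op 3 (add /sr/2 47): {"sr":[[54,60,96],{"n":25,"skb":95,"t":18,"tlm":43},47]}
After op 4 (replace /sr/1/t 84): {"sr":[[54,60,96],{"n":25,"skb":95,"t":84,"tlm":43},47]}
After op 5 (replace /sr/1/t 54): {"sr":[[54,60,96],{"n":25,"skb":95,"t":54,"tlm":43},47]}
After op 6 (replace /sr/0/0 98): {"sr":[[98,60,96],{"n":25,"skb":95,"t":54,"tlm":43},47]}
After op 7 (replace /sr/0/2 94): {"sr":[[98,60,94],{"n":25,"skb":95,"t":54,"tlm":43},47]}
After op 8 (replace /sr/2 38): {"sr":[[98,60,94],{"n":25,"skb":95,"t":54,"tlm":43},38]}
After op 9 (add /sr 99): {"sr":99}
After op 10 (replace /sr 93): {"sr":93}
After op 11 (add /ims 89): {"ims":89,"sr":93}
After op 12 (add /r 39): {"ims":89,"r":39,"sr":93}
After op 13 (replace /r 61): {"ims":89,"r":61,"sr":93}
After op 14 (replace /r 27): {"ims":89,"r":27,"sr":93}
After op 15 (add /zcr 99): {"ims":89,"r":27,"sr":93,"zcr":99}
After op 16 (add /jo 83): {"ims":89,"jo":83,"r":27,"sr":93,"zcr":99}
After op 17 (replace /zcr 67): {"ims":89,"jo":83,"r":27,"sr":93,"zcr":67}
After op 18 (remove /sr): {"ims":89,"jo":83,"r":27,"zcr":67}
After op 19 (add /ja 89): {"ims":89,"ja":89,"jo":83,"r":27,"zcr":67}
After op 20 (add /j 61): {"ims":89,"j":61,"ja":89,"jo":83,"r":27,"zcr":67}
After op 21 (replace /r 9): {"ims":89,"j":61,"ja":89,"jo":83,"r":9,"zcr":67}
Size at the root: 6

Answer: 6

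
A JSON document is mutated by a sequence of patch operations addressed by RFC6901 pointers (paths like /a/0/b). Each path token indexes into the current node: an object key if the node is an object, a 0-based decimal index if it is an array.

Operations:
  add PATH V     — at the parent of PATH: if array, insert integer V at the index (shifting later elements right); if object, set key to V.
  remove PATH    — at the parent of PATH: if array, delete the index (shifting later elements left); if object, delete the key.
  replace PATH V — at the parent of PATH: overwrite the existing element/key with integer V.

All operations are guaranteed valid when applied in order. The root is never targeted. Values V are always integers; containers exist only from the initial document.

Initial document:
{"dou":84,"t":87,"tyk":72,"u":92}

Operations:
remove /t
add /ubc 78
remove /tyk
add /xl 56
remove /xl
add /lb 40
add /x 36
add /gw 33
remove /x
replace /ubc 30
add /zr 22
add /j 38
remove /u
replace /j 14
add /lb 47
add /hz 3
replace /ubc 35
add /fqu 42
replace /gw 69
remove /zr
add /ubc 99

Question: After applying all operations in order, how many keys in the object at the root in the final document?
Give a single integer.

After op 1 (remove /t): {"dou":84,"tyk":72,"u":92}
After op 2 (add /ubc 78): {"dou":84,"tyk":72,"u":92,"ubc":78}
After op 3 (remove /tyk): {"dou":84,"u":92,"ubc":78}
After op 4 (add /xl 56): {"dou":84,"u":92,"ubc":78,"xl":56}
After op 5 (remove /xl): {"dou":84,"u":92,"ubc":78}
After op 6 (add /lb 40): {"dou":84,"lb":40,"u":92,"ubc":78}
After op 7 (add /x 36): {"dou":84,"lb":40,"u":92,"ubc":78,"x":36}
After op 8 (add /gw 33): {"dou":84,"gw":33,"lb":40,"u":92,"ubc":78,"x":36}
After op 9 (remove /x): {"dou":84,"gw":33,"lb":40,"u":92,"ubc":78}
After op 10 (replace /ubc 30): {"dou":84,"gw":33,"lb":40,"u":92,"ubc":30}
After op 11 (add /zr 22): {"dou":84,"gw":33,"lb":40,"u":92,"ubc":30,"zr":22}
After op 12 (add /j 38): {"dou":84,"gw":33,"j":38,"lb":40,"u":92,"ubc":30,"zr":22}
After op 13 (remove /u): {"dou":84,"gw":33,"j":38,"lb":40,"ubc":30,"zr":22}
After op 14 (replace /j 14): {"dou":84,"gw":33,"j":14,"lb":40,"ubc":30,"zr":22}
After op 15 (add /lb 47): {"dou":84,"gw":33,"j":14,"lb":47,"ubc":30,"zr":22}
After op 16 (add /hz 3): {"dou":84,"gw":33,"hz":3,"j":14,"lb":47,"ubc":30,"zr":22}
After op 17 (replace /ubc 35): {"dou":84,"gw":33,"hz":3,"j":14,"lb":47,"ubc":35,"zr":22}
After op 18 (add /fqu 42): {"dou":84,"fqu":42,"gw":33,"hz":3,"j":14,"lb":47,"ubc":35,"zr":22}
After op 19 (replace /gw 69): {"dou":84,"fqu":42,"gw":69,"hz":3,"j":14,"lb":47,"ubc":35,"zr":22}
After op 20 (remove /zr): {"dou":84,"fqu":42,"gw":69,"hz":3,"j":14,"lb":47,"ubc":35}
After op 21 (add /ubc 99): {"dou":84,"fqu":42,"gw":69,"hz":3,"j":14,"lb":47,"ubc":99}
Size at the root: 7

Answer: 7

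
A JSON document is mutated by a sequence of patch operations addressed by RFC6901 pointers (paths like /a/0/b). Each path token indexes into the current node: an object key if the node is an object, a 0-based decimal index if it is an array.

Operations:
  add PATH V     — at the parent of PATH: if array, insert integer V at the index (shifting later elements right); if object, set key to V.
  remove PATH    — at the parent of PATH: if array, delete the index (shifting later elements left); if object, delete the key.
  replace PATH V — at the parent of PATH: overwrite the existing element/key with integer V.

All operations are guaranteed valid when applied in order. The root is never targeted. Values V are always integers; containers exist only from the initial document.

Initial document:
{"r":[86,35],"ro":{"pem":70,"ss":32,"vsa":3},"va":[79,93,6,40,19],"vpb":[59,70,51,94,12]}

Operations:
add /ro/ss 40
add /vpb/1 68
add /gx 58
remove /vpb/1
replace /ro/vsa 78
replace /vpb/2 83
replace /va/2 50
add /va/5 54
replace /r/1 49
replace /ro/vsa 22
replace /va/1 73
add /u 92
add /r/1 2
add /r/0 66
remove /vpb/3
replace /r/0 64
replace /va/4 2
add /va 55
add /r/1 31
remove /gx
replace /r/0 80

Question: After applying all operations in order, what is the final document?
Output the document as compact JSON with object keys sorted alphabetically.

Answer: {"r":[80,31,86,2,49],"ro":{"pem":70,"ss":40,"vsa":22},"u":92,"va":55,"vpb":[59,70,83,12]}

Derivation:
After op 1 (add /ro/ss 40): {"r":[86,35],"ro":{"pem":70,"ss":40,"vsa":3},"va":[79,93,6,40,19],"vpb":[59,70,51,94,12]}
After op 2 (add /vpb/1 68): {"r":[86,35],"ro":{"pem":70,"ss":40,"vsa":3},"va":[79,93,6,40,19],"vpb":[59,68,70,51,94,12]}
After op 3 (add /gx 58): {"gx":58,"r":[86,35],"ro":{"pem":70,"ss":40,"vsa":3},"va":[79,93,6,40,19],"vpb":[59,68,70,51,94,12]}
After op 4 (remove /vpb/1): {"gx":58,"r":[86,35],"ro":{"pem":70,"ss":40,"vsa":3},"va":[79,93,6,40,19],"vpb":[59,70,51,94,12]}
After op 5 (replace /ro/vsa 78): {"gx":58,"r":[86,35],"ro":{"pem":70,"ss":40,"vsa":78},"va":[79,93,6,40,19],"vpb":[59,70,51,94,12]}
After op 6 (replace /vpb/2 83): {"gx":58,"r":[86,35],"ro":{"pem":70,"ss":40,"vsa":78},"va":[79,93,6,40,19],"vpb":[59,70,83,94,12]}
After op 7 (replace /va/2 50): {"gx":58,"r":[86,35],"ro":{"pem":70,"ss":40,"vsa":78},"va":[79,93,50,40,19],"vpb":[59,70,83,94,12]}
After op 8 (add /va/5 54): {"gx":58,"r":[86,35],"ro":{"pem":70,"ss":40,"vsa":78},"va":[79,93,50,40,19,54],"vpb":[59,70,83,94,12]}
After op 9 (replace /r/1 49): {"gx":58,"r":[86,49],"ro":{"pem":70,"ss":40,"vsa":78},"va":[79,93,50,40,19,54],"vpb":[59,70,83,94,12]}
After op 10 (replace /ro/vsa 22): {"gx":58,"r":[86,49],"ro":{"pem":70,"ss":40,"vsa":22},"va":[79,93,50,40,19,54],"vpb":[59,70,83,94,12]}
After op 11 (replace /va/1 73): {"gx":58,"r":[86,49],"ro":{"pem":70,"ss":40,"vsa":22},"va":[79,73,50,40,19,54],"vpb":[59,70,83,94,12]}
After op 12 (add /u 92): {"gx":58,"r":[86,49],"ro":{"pem":70,"ss":40,"vsa":22},"u":92,"va":[79,73,50,40,19,54],"vpb":[59,70,83,94,12]}
After op 13 (add /r/1 2): {"gx":58,"r":[86,2,49],"ro":{"pem":70,"ss":40,"vsa":22},"u":92,"va":[79,73,50,40,19,54],"vpb":[59,70,83,94,12]}
After op 14 (add /r/0 66): {"gx":58,"r":[66,86,2,49],"ro":{"pem":70,"ss":40,"vsa":22},"u":92,"va":[79,73,50,40,19,54],"vpb":[59,70,83,94,12]}
After op 15 (remove /vpb/3): {"gx":58,"r":[66,86,2,49],"ro":{"pem":70,"ss":40,"vsa":22},"u":92,"va":[79,73,50,40,19,54],"vpb":[59,70,83,12]}
After op 16 (replace /r/0 64): {"gx":58,"r":[64,86,2,49],"ro":{"pem":70,"ss":40,"vsa":22},"u":92,"va":[79,73,50,40,19,54],"vpb":[59,70,83,12]}
After op 17 (replace /va/4 2): {"gx":58,"r":[64,86,2,49],"ro":{"pem":70,"ss":40,"vsa":22},"u":92,"va":[79,73,50,40,2,54],"vpb":[59,70,83,12]}
After op 18 (add /va 55): {"gx":58,"r":[64,86,2,49],"ro":{"pem":70,"ss":40,"vsa":22},"u":92,"va":55,"vpb":[59,70,83,12]}
After op 19 (add /r/1 31): {"gx":58,"r":[64,31,86,2,49],"ro":{"pem":70,"ss":40,"vsa":22},"u":92,"va":55,"vpb":[59,70,83,12]}
After op 20 (remove /gx): {"r":[64,31,86,2,49],"ro":{"pem":70,"ss":40,"vsa":22},"u":92,"va":55,"vpb":[59,70,83,12]}
After op 21 (replace /r/0 80): {"r":[80,31,86,2,49],"ro":{"pem":70,"ss":40,"vsa":22},"u":92,"va":55,"vpb":[59,70,83,12]}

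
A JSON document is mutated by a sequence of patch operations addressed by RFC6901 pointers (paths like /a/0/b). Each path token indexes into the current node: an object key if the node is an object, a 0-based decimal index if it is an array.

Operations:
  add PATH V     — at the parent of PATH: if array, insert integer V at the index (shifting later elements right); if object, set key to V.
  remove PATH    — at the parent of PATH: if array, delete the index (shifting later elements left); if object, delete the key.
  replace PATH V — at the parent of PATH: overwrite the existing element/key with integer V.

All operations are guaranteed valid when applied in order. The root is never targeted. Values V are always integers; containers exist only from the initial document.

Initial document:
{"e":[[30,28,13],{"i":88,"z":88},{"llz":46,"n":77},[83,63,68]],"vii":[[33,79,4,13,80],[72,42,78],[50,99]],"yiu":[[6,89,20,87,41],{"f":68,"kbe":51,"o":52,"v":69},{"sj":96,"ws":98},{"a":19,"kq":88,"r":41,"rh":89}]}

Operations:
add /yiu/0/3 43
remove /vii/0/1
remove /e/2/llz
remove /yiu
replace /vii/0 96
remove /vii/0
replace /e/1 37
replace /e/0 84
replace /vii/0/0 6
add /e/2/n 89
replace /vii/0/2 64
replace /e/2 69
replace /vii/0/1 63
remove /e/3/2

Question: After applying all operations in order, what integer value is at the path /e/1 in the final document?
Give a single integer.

After op 1 (add /yiu/0/3 43): {"e":[[30,28,13],{"i":88,"z":88},{"llz":46,"n":77},[83,63,68]],"vii":[[33,79,4,13,80],[72,42,78],[50,99]],"yiu":[[6,89,20,43,87,41],{"f":68,"kbe":51,"o":52,"v":69},{"sj":96,"ws":98},{"a":19,"kq":88,"r":41,"rh":89}]}
After op 2 (remove /vii/0/1): {"e":[[30,28,13],{"i":88,"z":88},{"llz":46,"n":77},[83,63,68]],"vii":[[33,4,13,80],[72,42,78],[50,99]],"yiu":[[6,89,20,43,87,41],{"f":68,"kbe":51,"o":52,"v":69},{"sj":96,"ws":98},{"a":19,"kq":88,"r":41,"rh":89}]}
After op 3 (remove /e/2/llz): {"e":[[30,28,13],{"i":88,"z":88},{"n":77},[83,63,68]],"vii":[[33,4,13,80],[72,42,78],[50,99]],"yiu":[[6,89,20,43,87,41],{"f":68,"kbe":51,"o":52,"v":69},{"sj":96,"ws":98},{"a":19,"kq":88,"r":41,"rh":89}]}
After op 4 (remove /yiu): {"e":[[30,28,13],{"i":88,"z":88},{"n":77},[83,63,68]],"vii":[[33,4,13,80],[72,42,78],[50,99]]}
After op 5 (replace /vii/0 96): {"e":[[30,28,13],{"i":88,"z":88},{"n":77},[83,63,68]],"vii":[96,[72,42,78],[50,99]]}
After op 6 (remove /vii/0): {"e":[[30,28,13],{"i":88,"z":88},{"n":77},[83,63,68]],"vii":[[72,42,78],[50,99]]}
After op 7 (replace /e/1 37): {"e":[[30,28,13],37,{"n":77},[83,63,68]],"vii":[[72,42,78],[50,99]]}
After op 8 (replace /e/0 84): {"e":[84,37,{"n":77},[83,63,68]],"vii":[[72,42,78],[50,99]]}
After op 9 (replace /vii/0/0 6): {"e":[84,37,{"n":77},[83,63,68]],"vii":[[6,42,78],[50,99]]}
After op 10 (add /e/2/n 89): {"e":[84,37,{"n":89},[83,63,68]],"vii":[[6,42,78],[50,99]]}
After op 11 (replace /vii/0/2 64): {"e":[84,37,{"n":89},[83,63,68]],"vii":[[6,42,64],[50,99]]}
After op 12 (replace /e/2 69): {"e":[84,37,69,[83,63,68]],"vii":[[6,42,64],[50,99]]}
After op 13 (replace /vii/0/1 63): {"e":[84,37,69,[83,63,68]],"vii":[[6,63,64],[50,99]]}
After op 14 (remove /e/3/2): {"e":[84,37,69,[83,63]],"vii":[[6,63,64],[50,99]]}
Value at /e/1: 37

Answer: 37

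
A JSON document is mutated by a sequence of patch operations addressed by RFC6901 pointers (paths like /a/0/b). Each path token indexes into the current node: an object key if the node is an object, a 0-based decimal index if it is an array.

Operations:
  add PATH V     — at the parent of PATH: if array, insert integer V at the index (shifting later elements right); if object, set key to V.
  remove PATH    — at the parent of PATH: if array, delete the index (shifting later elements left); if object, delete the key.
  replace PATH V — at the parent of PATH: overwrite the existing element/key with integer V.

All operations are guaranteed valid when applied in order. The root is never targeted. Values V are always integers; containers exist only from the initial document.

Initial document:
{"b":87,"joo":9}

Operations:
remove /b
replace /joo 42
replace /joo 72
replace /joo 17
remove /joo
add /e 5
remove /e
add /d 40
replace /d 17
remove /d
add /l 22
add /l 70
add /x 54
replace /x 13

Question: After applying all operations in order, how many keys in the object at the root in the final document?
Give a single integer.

Answer: 2

Derivation:
After op 1 (remove /b): {"joo":9}
After op 2 (replace /joo 42): {"joo":42}
After op 3 (replace /joo 72): {"joo":72}
After op 4 (replace /joo 17): {"joo":17}
After op 5 (remove /joo): {}
After op 6 (add /e 5): {"e":5}
After op 7 (remove /e): {}
After op 8 (add /d 40): {"d":40}
After op 9 (replace /d 17): {"d":17}
After op 10 (remove /d): {}
After op 11 (add /l 22): {"l":22}
After op 12 (add /l 70): {"l":70}
After op 13 (add /x 54): {"l":70,"x":54}
After op 14 (replace /x 13): {"l":70,"x":13}
Size at the root: 2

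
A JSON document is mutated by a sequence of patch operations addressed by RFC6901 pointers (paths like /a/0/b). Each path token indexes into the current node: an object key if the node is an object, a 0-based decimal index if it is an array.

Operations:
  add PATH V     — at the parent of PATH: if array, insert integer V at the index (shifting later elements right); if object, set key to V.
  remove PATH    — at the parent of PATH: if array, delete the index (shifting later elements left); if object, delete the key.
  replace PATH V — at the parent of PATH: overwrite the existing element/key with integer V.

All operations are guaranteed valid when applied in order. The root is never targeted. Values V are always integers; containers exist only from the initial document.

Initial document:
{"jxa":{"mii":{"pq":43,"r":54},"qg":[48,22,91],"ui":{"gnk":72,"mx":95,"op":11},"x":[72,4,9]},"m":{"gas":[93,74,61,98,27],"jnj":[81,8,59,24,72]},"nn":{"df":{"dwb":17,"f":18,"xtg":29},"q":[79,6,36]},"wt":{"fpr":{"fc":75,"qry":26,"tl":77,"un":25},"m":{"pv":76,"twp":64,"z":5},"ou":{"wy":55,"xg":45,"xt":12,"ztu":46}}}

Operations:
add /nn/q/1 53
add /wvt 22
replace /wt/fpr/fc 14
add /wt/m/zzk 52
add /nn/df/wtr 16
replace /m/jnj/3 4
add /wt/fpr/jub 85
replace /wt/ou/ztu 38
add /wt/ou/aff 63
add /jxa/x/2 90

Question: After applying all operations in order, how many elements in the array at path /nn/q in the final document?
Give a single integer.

Answer: 4

Derivation:
After op 1 (add /nn/q/1 53): {"jxa":{"mii":{"pq":43,"r":54},"qg":[48,22,91],"ui":{"gnk":72,"mx":95,"op":11},"x":[72,4,9]},"m":{"gas":[93,74,61,98,27],"jnj":[81,8,59,24,72]},"nn":{"df":{"dwb":17,"f":18,"xtg":29},"q":[79,53,6,36]},"wt":{"fpr":{"fc":75,"qry":26,"tl":77,"un":25},"m":{"pv":76,"twp":64,"z":5},"ou":{"wy":55,"xg":45,"xt":12,"ztu":46}}}
After op 2 (add /wvt 22): {"jxa":{"mii":{"pq":43,"r":54},"qg":[48,22,91],"ui":{"gnk":72,"mx":95,"op":11},"x":[72,4,9]},"m":{"gas":[93,74,61,98,27],"jnj":[81,8,59,24,72]},"nn":{"df":{"dwb":17,"f":18,"xtg":29},"q":[79,53,6,36]},"wt":{"fpr":{"fc":75,"qry":26,"tl":77,"un":25},"m":{"pv":76,"twp":64,"z":5},"ou":{"wy":55,"xg":45,"xt":12,"ztu":46}},"wvt":22}
After op 3 (replace /wt/fpr/fc 14): {"jxa":{"mii":{"pq":43,"r":54},"qg":[48,22,91],"ui":{"gnk":72,"mx":95,"op":11},"x":[72,4,9]},"m":{"gas":[93,74,61,98,27],"jnj":[81,8,59,24,72]},"nn":{"df":{"dwb":17,"f":18,"xtg":29},"q":[79,53,6,36]},"wt":{"fpr":{"fc":14,"qry":26,"tl":77,"un":25},"m":{"pv":76,"twp":64,"z":5},"ou":{"wy":55,"xg":45,"xt":12,"ztu":46}},"wvt":22}
After op 4 (add /wt/m/zzk 52): {"jxa":{"mii":{"pq":43,"r":54},"qg":[48,22,91],"ui":{"gnk":72,"mx":95,"op":11},"x":[72,4,9]},"m":{"gas":[93,74,61,98,27],"jnj":[81,8,59,24,72]},"nn":{"df":{"dwb":17,"f":18,"xtg":29},"q":[79,53,6,36]},"wt":{"fpr":{"fc":14,"qry":26,"tl":77,"un":25},"m":{"pv":76,"twp":64,"z":5,"zzk":52},"ou":{"wy":55,"xg":45,"xt":12,"ztu":46}},"wvt":22}
After op 5 (add /nn/df/wtr 16): {"jxa":{"mii":{"pq":43,"r":54},"qg":[48,22,91],"ui":{"gnk":72,"mx":95,"op":11},"x":[72,4,9]},"m":{"gas":[93,74,61,98,27],"jnj":[81,8,59,24,72]},"nn":{"df":{"dwb":17,"f":18,"wtr":16,"xtg":29},"q":[79,53,6,36]},"wt":{"fpr":{"fc":14,"qry":26,"tl":77,"un":25},"m":{"pv":76,"twp":64,"z":5,"zzk":52},"ou":{"wy":55,"xg":45,"xt":12,"ztu":46}},"wvt":22}
After op 6 (replace /m/jnj/3 4): {"jxa":{"mii":{"pq":43,"r":54},"qg":[48,22,91],"ui":{"gnk":72,"mx":95,"op":11},"x":[72,4,9]},"m":{"gas":[93,74,61,98,27],"jnj":[81,8,59,4,72]},"nn":{"df":{"dwb":17,"f":18,"wtr":16,"xtg":29},"q":[79,53,6,36]},"wt":{"fpr":{"fc":14,"qry":26,"tl":77,"un":25},"m":{"pv":76,"twp":64,"z":5,"zzk":52},"ou":{"wy":55,"xg":45,"xt":12,"ztu":46}},"wvt":22}
After op 7 (add /wt/fpr/jub 85): {"jxa":{"mii":{"pq":43,"r":54},"qg":[48,22,91],"ui":{"gnk":72,"mx":95,"op":11},"x":[72,4,9]},"m":{"gas":[93,74,61,98,27],"jnj":[81,8,59,4,72]},"nn":{"df":{"dwb":17,"f":18,"wtr":16,"xtg":29},"q":[79,53,6,36]},"wt":{"fpr":{"fc":14,"jub":85,"qry":26,"tl":77,"un":25},"m":{"pv":76,"twp":64,"z":5,"zzk":52},"ou":{"wy":55,"xg":45,"xt":12,"ztu":46}},"wvt":22}
After op 8 (replace /wt/ou/ztu 38): {"jxa":{"mii":{"pq":43,"r":54},"qg":[48,22,91],"ui":{"gnk":72,"mx":95,"op":11},"x":[72,4,9]},"m":{"gas":[93,74,61,98,27],"jnj":[81,8,59,4,72]},"nn":{"df":{"dwb":17,"f":18,"wtr":16,"xtg":29},"q":[79,53,6,36]},"wt":{"fpr":{"fc":14,"jub":85,"qry":26,"tl":77,"un":25},"m":{"pv":76,"twp":64,"z":5,"zzk":52},"ou":{"wy":55,"xg":45,"xt":12,"ztu":38}},"wvt":22}
After op 9 (add /wt/ou/aff 63): {"jxa":{"mii":{"pq":43,"r":54},"qg":[48,22,91],"ui":{"gnk":72,"mx":95,"op":11},"x":[72,4,9]},"m":{"gas":[93,74,61,98,27],"jnj":[81,8,59,4,72]},"nn":{"df":{"dwb":17,"f":18,"wtr":16,"xtg":29},"q":[79,53,6,36]},"wt":{"fpr":{"fc":14,"jub":85,"qry":26,"tl":77,"un":25},"m":{"pv":76,"twp":64,"z":5,"zzk":52},"ou":{"aff":63,"wy":55,"xg":45,"xt":12,"ztu":38}},"wvt":22}
After op 10 (add /jxa/x/2 90): {"jxa":{"mii":{"pq":43,"r":54},"qg":[48,22,91],"ui":{"gnk":72,"mx":95,"op":11},"x":[72,4,90,9]},"m":{"gas":[93,74,61,98,27],"jnj":[81,8,59,4,72]},"nn":{"df":{"dwb":17,"f":18,"wtr":16,"xtg":29},"q":[79,53,6,36]},"wt":{"fpr":{"fc":14,"jub":85,"qry":26,"tl":77,"un":25},"m":{"pv":76,"twp":64,"z":5,"zzk":52},"ou":{"aff":63,"wy":55,"xg":45,"xt":12,"ztu":38}},"wvt":22}
Size at path /nn/q: 4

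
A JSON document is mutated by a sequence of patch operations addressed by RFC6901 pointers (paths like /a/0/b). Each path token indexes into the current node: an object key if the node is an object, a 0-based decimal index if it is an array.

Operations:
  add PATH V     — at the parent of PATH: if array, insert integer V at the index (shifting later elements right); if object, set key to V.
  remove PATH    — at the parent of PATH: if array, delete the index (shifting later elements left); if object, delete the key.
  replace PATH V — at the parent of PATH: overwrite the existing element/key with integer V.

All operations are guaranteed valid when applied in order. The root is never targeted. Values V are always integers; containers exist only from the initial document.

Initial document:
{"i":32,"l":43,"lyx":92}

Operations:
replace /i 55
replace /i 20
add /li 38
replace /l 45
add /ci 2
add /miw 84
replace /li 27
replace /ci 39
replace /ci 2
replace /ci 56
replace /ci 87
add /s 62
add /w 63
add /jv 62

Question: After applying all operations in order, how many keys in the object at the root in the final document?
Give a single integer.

After op 1 (replace /i 55): {"i":55,"l":43,"lyx":92}
After op 2 (replace /i 20): {"i":20,"l":43,"lyx":92}
After op 3 (add /li 38): {"i":20,"l":43,"li":38,"lyx":92}
After op 4 (replace /l 45): {"i":20,"l":45,"li":38,"lyx":92}
After op 5 (add /ci 2): {"ci":2,"i":20,"l":45,"li":38,"lyx":92}
After op 6 (add /miw 84): {"ci":2,"i":20,"l":45,"li":38,"lyx":92,"miw":84}
After op 7 (replace /li 27): {"ci":2,"i":20,"l":45,"li":27,"lyx":92,"miw":84}
After op 8 (replace /ci 39): {"ci":39,"i":20,"l":45,"li":27,"lyx":92,"miw":84}
After op 9 (replace /ci 2): {"ci":2,"i":20,"l":45,"li":27,"lyx":92,"miw":84}
After op 10 (replace /ci 56): {"ci":56,"i":20,"l":45,"li":27,"lyx":92,"miw":84}
After op 11 (replace /ci 87): {"ci":87,"i":20,"l":45,"li":27,"lyx":92,"miw":84}
After op 12 (add /s 62): {"ci":87,"i":20,"l":45,"li":27,"lyx":92,"miw":84,"s":62}
After op 13 (add /w 63): {"ci":87,"i":20,"l":45,"li":27,"lyx":92,"miw":84,"s":62,"w":63}
After op 14 (add /jv 62): {"ci":87,"i":20,"jv":62,"l":45,"li":27,"lyx":92,"miw":84,"s":62,"w":63}
Size at the root: 9

Answer: 9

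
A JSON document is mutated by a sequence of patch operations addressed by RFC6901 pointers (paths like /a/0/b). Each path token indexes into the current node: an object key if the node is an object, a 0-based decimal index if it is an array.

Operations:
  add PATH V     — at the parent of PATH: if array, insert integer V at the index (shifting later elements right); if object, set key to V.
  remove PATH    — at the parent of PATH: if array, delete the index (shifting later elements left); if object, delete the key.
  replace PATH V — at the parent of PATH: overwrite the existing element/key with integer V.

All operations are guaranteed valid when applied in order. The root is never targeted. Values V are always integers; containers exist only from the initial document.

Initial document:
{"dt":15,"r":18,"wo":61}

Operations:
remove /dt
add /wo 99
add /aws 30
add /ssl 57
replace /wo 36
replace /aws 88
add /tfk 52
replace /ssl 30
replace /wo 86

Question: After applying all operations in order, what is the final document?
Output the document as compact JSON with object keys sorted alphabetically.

Answer: {"aws":88,"r":18,"ssl":30,"tfk":52,"wo":86}

Derivation:
After op 1 (remove /dt): {"r":18,"wo":61}
After op 2 (add /wo 99): {"r":18,"wo":99}
After op 3 (add /aws 30): {"aws":30,"r":18,"wo":99}
After op 4 (add /ssl 57): {"aws":30,"r":18,"ssl":57,"wo":99}
After op 5 (replace /wo 36): {"aws":30,"r":18,"ssl":57,"wo":36}
After op 6 (replace /aws 88): {"aws":88,"r":18,"ssl":57,"wo":36}
After op 7 (add /tfk 52): {"aws":88,"r":18,"ssl":57,"tfk":52,"wo":36}
After op 8 (replace /ssl 30): {"aws":88,"r":18,"ssl":30,"tfk":52,"wo":36}
After op 9 (replace /wo 86): {"aws":88,"r":18,"ssl":30,"tfk":52,"wo":86}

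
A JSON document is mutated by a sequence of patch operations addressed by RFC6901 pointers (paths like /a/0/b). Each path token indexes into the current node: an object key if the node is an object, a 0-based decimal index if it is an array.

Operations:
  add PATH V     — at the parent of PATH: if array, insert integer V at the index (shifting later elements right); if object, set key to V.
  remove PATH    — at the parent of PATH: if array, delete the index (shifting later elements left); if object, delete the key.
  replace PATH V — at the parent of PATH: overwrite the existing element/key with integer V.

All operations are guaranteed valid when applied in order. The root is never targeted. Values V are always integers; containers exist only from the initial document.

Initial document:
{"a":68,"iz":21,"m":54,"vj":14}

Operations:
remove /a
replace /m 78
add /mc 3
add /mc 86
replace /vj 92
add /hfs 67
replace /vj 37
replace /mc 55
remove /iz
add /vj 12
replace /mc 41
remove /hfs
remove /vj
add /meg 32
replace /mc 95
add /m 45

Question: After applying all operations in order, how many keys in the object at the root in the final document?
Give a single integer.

Answer: 3

Derivation:
After op 1 (remove /a): {"iz":21,"m":54,"vj":14}
After op 2 (replace /m 78): {"iz":21,"m":78,"vj":14}
After op 3 (add /mc 3): {"iz":21,"m":78,"mc":3,"vj":14}
After op 4 (add /mc 86): {"iz":21,"m":78,"mc":86,"vj":14}
After op 5 (replace /vj 92): {"iz":21,"m":78,"mc":86,"vj":92}
After op 6 (add /hfs 67): {"hfs":67,"iz":21,"m":78,"mc":86,"vj":92}
After op 7 (replace /vj 37): {"hfs":67,"iz":21,"m":78,"mc":86,"vj":37}
After op 8 (replace /mc 55): {"hfs":67,"iz":21,"m":78,"mc":55,"vj":37}
After op 9 (remove /iz): {"hfs":67,"m":78,"mc":55,"vj":37}
After op 10 (add /vj 12): {"hfs":67,"m":78,"mc":55,"vj":12}
After op 11 (replace /mc 41): {"hfs":67,"m":78,"mc":41,"vj":12}
After op 12 (remove /hfs): {"m":78,"mc":41,"vj":12}
After op 13 (remove /vj): {"m":78,"mc":41}
After op 14 (add /meg 32): {"m":78,"mc":41,"meg":32}
After op 15 (replace /mc 95): {"m":78,"mc":95,"meg":32}
After op 16 (add /m 45): {"m":45,"mc":95,"meg":32}
Size at the root: 3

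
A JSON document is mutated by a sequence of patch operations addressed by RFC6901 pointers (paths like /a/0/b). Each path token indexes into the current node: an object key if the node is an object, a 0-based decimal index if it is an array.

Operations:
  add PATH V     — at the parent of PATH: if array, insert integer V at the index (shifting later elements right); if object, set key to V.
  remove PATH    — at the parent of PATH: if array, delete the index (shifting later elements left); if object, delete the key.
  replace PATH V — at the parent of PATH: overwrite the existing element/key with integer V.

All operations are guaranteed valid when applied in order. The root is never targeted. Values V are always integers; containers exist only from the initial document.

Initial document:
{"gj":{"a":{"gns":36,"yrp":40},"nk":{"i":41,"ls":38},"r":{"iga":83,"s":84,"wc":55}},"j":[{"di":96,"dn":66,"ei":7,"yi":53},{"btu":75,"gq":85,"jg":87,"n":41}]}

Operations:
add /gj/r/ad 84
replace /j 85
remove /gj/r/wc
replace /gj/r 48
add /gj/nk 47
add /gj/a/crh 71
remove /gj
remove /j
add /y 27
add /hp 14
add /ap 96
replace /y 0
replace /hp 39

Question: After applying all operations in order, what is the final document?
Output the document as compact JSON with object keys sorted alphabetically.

After op 1 (add /gj/r/ad 84): {"gj":{"a":{"gns":36,"yrp":40},"nk":{"i":41,"ls":38},"r":{"ad":84,"iga":83,"s":84,"wc":55}},"j":[{"di":96,"dn":66,"ei":7,"yi":53},{"btu":75,"gq":85,"jg":87,"n":41}]}
After op 2 (replace /j 85): {"gj":{"a":{"gns":36,"yrp":40},"nk":{"i":41,"ls":38},"r":{"ad":84,"iga":83,"s":84,"wc":55}},"j":85}
After op 3 (remove /gj/r/wc): {"gj":{"a":{"gns":36,"yrp":40},"nk":{"i":41,"ls":38},"r":{"ad":84,"iga":83,"s":84}},"j":85}
After op 4 (replace /gj/r 48): {"gj":{"a":{"gns":36,"yrp":40},"nk":{"i":41,"ls":38},"r":48},"j":85}
After op 5 (add /gj/nk 47): {"gj":{"a":{"gns":36,"yrp":40},"nk":47,"r":48},"j":85}
After op 6 (add /gj/a/crh 71): {"gj":{"a":{"crh":71,"gns":36,"yrp":40},"nk":47,"r":48},"j":85}
After op 7 (remove /gj): {"j":85}
After op 8 (remove /j): {}
After op 9 (add /y 27): {"y":27}
After op 10 (add /hp 14): {"hp":14,"y":27}
After op 11 (add /ap 96): {"ap":96,"hp":14,"y":27}
After op 12 (replace /y 0): {"ap":96,"hp":14,"y":0}
After op 13 (replace /hp 39): {"ap":96,"hp":39,"y":0}

Answer: {"ap":96,"hp":39,"y":0}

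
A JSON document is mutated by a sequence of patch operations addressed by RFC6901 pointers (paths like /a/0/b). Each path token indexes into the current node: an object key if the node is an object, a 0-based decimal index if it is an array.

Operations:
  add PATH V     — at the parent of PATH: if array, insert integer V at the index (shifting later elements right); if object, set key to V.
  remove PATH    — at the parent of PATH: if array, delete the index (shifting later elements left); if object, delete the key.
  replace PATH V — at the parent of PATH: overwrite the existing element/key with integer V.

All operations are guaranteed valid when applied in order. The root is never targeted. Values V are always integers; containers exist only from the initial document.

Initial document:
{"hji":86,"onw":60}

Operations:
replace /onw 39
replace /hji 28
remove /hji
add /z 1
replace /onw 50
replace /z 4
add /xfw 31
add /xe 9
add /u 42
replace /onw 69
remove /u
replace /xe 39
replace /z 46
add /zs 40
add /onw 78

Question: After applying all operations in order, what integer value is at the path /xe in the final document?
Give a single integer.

After op 1 (replace /onw 39): {"hji":86,"onw":39}
After op 2 (replace /hji 28): {"hji":28,"onw":39}
After op 3 (remove /hji): {"onw":39}
After op 4 (add /z 1): {"onw":39,"z":1}
After op 5 (replace /onw 50): {"onw":50,"z":1}
After op 6 (replace /z 4): {"onw":50,"z":4}
After op 7 (add /xfw 31): {"onw":50,"xfw":31,"z":4}
After op 8 (add /xe 9): {"onw":50,"xe":9,"xfw":31,"z":4}
After op 9 (add /u 42): {"onw":50,"u":42,"xe":9,"xfw":31,"z":4}
After op 10 (replace /onw 69): {"onw":69,"u":42,"xe":9,"xfw":31,"z":4}
After op 11 (remove /u): {"onw":69,"xe":9,"xfw":31,"z":4}
After op 12 (replace /xe 39): {"onw":69,"xe":39,"xfw":31,"z":4}
After op 13 (replace /z 46): {"onw":69,"xe":39,"xfw":31,"z":46}
After op 14 (add /zs 40): {"onw":69,"xe":39,"xfw":31,"z":46,"zs":40}
After op 15 (add /onw 78): {"onw":78,"xe":39,"xfw":31,"z":46,"zs":40}
Value at /xe: 39

Answer: 39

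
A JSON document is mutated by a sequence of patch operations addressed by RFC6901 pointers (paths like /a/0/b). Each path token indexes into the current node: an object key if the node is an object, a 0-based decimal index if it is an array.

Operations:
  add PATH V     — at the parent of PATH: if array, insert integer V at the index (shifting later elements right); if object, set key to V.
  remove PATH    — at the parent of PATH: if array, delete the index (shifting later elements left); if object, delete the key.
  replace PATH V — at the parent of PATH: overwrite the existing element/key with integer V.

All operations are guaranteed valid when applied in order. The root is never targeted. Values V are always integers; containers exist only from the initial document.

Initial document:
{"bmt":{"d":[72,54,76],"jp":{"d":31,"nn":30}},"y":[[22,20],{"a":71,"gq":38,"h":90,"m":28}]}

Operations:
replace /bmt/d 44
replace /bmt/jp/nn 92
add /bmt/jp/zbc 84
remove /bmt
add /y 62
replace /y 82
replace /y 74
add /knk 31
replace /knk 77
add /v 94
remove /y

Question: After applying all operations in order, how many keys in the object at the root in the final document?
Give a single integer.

After op 1 (replace /bmt/d 44): {"bmt":{"d":44,"jp":{"d":31,"nn":30}},"y":[[22,20],{"a":71,"gq":38,"h":90,"m":28}]}
After op 2 (replace /bmt/jp/nn 92): {"bmt":{"d":44,"jp":{"d":31,"nn":92}},"y":[[22,20],{"a":71,"gq":38,"h":90,"m":28}]}
After op 3 (add /bmt/jp/zbc 84): {"bmt":{"d":44,"jp":{"d":31,"nn":92,"zbc":84}},"y":[[22,20],{"a":71,"gq":38,"h":90,"m":28}]}
After op 4 (remove /bmt): {"y":[[22,20],{"a":71,"gq":38,"h":90,"m":28}]}
After op 5 (add /y 62): {"y":62}
After op 6 (replace /y 82): {"y":82}
After op 7 (replace /y 74): {"y":74}
After op 8 (add /knk 31): {"knk":31,"y":74}
After op 9 (replace /knk 77): {"knk":77,"y":74}
After op 10 (add /v 94): {"knk":77,"v":94,"y":74}
After op 11 (remove /y): {"knk":77,"v":94}
Size at the root: 2

Answer: 2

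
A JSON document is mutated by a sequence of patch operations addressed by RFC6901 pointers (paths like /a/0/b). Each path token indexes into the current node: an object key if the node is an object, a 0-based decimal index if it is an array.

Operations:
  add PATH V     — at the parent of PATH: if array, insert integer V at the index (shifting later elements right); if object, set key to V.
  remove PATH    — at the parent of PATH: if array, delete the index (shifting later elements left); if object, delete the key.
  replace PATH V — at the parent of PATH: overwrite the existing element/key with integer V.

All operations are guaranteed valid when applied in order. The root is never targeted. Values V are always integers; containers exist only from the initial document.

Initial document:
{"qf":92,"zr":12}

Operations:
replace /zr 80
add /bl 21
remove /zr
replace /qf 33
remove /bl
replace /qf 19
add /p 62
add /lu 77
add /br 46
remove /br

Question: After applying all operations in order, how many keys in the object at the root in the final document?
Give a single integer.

Answer: 3

Derivation:
After op 1 (replace /zr 80): {"qf":92,"zr":80}
After op 2 (add /bl 21): {"bl":21,"qf":92,"zr":80}
After op 3 (remove /zr): {"bl":21,"qf":92}
After op 4 (replace /qf 33): {"bl":21,"qf":33}
After op 5 (remove /bl): {"qf":33}
After op 6 (replace /qf 19): {"qf":19}
After op 7 (add /p 62): {"p":62,"qf":19}
After op 8 (add /lu 77): {"lu":77,"p":62,"qf":19}
After op 9 (add /br 46): {"br":46,"lu":77,"p":62,"qf":19}
After op 10 (remove /br): {"lu":77,"p":62,"qf":19}
Size at the root: 3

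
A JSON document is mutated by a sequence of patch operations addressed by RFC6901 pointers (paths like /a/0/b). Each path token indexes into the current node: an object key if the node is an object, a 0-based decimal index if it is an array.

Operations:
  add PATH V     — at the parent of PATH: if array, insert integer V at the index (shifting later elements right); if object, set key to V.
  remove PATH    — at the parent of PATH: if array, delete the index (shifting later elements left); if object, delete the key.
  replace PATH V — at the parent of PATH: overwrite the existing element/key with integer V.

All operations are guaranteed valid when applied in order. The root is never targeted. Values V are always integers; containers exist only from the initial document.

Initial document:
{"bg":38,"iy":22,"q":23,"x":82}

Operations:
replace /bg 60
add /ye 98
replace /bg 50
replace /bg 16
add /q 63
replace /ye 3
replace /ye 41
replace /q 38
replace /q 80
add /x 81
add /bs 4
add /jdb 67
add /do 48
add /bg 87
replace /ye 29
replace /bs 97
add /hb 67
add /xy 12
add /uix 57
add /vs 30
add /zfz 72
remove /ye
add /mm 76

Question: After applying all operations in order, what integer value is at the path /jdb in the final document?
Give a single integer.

Answer: 67

Derivation:
After op 1 (replace /bg 60): {"bg":60,"iy":22,"q":23,"x":82}
After op 2 (add /ye 98): {"bg":60,"iy":22,"q":23,"x":82,"ye":98}
After op 3 (replace /bg 50): {"bg":50,"iy":22,"q":23,"x":82,"ye":98}
After op 4 (replace /bg 16): {"bg":16,"iy":22,"q":23,"x":82,"ye":98}
After op 5 (add /q 63): {"bg":16,"iy":22,"q":63,"x":82,"ye":98}
After op 6 (replace /ye 3): {"bg":16,"iy":22,"q":63,"x":82,"ye":3}
After op 7 (replace /ye 41): {"bg":16,"iy":22,"q":63,"x":82,"ye":41}
After op 8 (replace /q 38): {"bg":16,"iy":22,"q":38,"x":82,"ye":41}
After op 9 (replace /q 80): {"bg":16,"iy":22,"q":80,"x":82,"ye":41}
After op 10 (add /x 81): {"bg":16,"iy":22,"q":80,"x":81,"ye":41}
After op 11 (add /bs 4): {"bg":16,"bs":4,"iy":22,"q":80,"x":81,"ye":41}
After op 12 (add /jdb 67): {"bg":16,"bs":4,"iy":22,"jdb":67,"q":80,"x":81,"ye":41}
After op 13 (add /do 48): {"bg":16,"bs":4,"do":48,"iy":22,"jdb":67,"q":80,"x":81,"ye":41}
After op 14 (add /bg 87): {"bg":87,"bs":4,"do":48,"iy":22,"jdb":67,"q":80,"x":81,"ye":41}
After op 15 (replace /ye 29): {"bg":87,"bs":4,"do":48,"iy":22,"jdb":67,"q":80,"x":81,"ye":29}
After op 16 (replace /bs 97): {"bg":87,"bs":97,"do":48,"iy":22,"jdb":67,"q":80,"x":81,"ye":29}
After op 17 (add /hb 67): {"bg":87,"bs":97,"do":48,"hb":67,"iy":22,"jdb":67,"q":80,"x":81,"ye":29}
After op 18 (add /xy 12): {"bg":87,"bs":97,"do":48,"hb":67,"iy":22,"jdb":67,"q":80,"x":81,"xy":12,"ye":29}
After op 19 (add /uix 57): {"bg":87,"bs":97,"do":48,"hb":67,"iy":22,"jdb":67,"q":80,"uix":57,"x":81,"xy":12,"ye":29}
After op 20 (add /vs 30): {"bg":87,"bs":97,"do":48,"hb":67,"iy":22,"jdb":67,"q":80,"uix":57,"vs":30,"x":81,"xy":12,"ye":29}
After op 21 (add /zfz 72): {"bg":87,"bs":97,"do":48,"hb":67,"iy":22,"jdb":67,"q":80,"uix":57,"vs":30,"x":81,"xy":12,"ye":29,"zfz":72}
After op 22 (remove /ye): {"bg":87,"bs":97,"do":48,"hb":67,"iy":22,"jdb":67,"q":80,"uix":57,"vs":30,"x":81,"xy":12,"zfz":72}
After op 23 (add /mm 76): {"bg":87,"bs":97,"do":48,"hb":67,"iy":22,"jdb":67,"mm":76,"q":80,"uix":57,"vs":30,"x":81,"xy":12,"zfz":72}
Value at /jdb: 67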